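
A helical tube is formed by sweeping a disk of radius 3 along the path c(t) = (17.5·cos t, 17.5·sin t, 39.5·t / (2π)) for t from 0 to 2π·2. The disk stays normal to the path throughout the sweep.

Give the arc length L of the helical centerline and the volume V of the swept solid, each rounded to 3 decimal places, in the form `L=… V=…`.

2πR = 2π·17.5 = 109.955743
per-turn = √(109.955743² + 39.5²) = √(12090.2654 + 1560.25) = √13650.5154 = 116.835420
L = 2 × 116.835420 = 233.670840
V = π·3² × L = 28.274334 × 233.670840 = 6606.887355

L=233.671 V=6606.887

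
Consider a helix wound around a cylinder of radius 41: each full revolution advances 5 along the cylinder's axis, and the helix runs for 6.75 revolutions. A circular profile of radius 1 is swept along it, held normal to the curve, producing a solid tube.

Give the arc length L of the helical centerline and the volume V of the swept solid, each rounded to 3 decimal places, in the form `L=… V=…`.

L=1739.199 V=5463.855

2πR = 2π·41 = 257.610598
per-turn = √(257.610598² + 5²) = √(66363.2200 + 25) = √66388.2200 = 257.659116
L = 6.75 × 257.659116 = 1739.199032
V = π·1² × L = 3.141593 × 1739.199032 = 5463.854903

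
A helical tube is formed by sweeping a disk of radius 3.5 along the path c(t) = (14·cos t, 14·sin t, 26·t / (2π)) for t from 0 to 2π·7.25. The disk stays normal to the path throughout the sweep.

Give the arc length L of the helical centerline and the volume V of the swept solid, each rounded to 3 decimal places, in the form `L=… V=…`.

2πR = 2π·14 = 87.964594
per-turn = √(87.964594² + 26²) = √(7737.7699 + 676) = √8413.7699 = 91.726604
L = 7.25 × 91.726604 = 665.017878
V = π·3.5² × L = 38.484510 × 665.017878 = 25592.887172

L=665.018 V=25592.887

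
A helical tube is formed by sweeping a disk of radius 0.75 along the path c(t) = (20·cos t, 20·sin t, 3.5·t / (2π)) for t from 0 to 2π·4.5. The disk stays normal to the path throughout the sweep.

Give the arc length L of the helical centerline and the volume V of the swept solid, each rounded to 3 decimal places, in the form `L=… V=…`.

L=565.706 V=999.685

2πR = 2π·20 = 125.663706
per-turn = √(125.663706² + 3.5²) = √(15791.3670 + 12.25) = √15803.6170 = 125.712438
L = 4.5 × 125.712438 = 565.705971
V = π·0.75² × L = 1.767146 × 565.705971 = 999.684968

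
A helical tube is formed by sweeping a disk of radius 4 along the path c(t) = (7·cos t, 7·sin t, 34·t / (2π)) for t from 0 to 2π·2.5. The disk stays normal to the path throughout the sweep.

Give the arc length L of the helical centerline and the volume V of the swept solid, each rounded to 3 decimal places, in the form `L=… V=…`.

L=138.979 V=6985.865

2πR = 2π·7 = 43.982297
per-turn = √(43.982297² + 34²) = √(1934.4425 + 1156) = √3090.4425 = 55.591748
L = 2.5 × 55.591748 = 138.979370
V = π·4² × L = 50.265482 × 138.979370 = 6985.865104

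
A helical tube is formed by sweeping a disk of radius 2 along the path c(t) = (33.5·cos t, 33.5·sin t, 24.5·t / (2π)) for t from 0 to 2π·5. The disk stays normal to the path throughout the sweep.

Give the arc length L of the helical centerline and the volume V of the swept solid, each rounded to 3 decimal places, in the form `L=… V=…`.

2πR = 2π·33.5 = 210.486708
per-turn = √(210.486708² + 24.5²) = √(44304.6542 + 600.25) = √44904.9042 = 211.907773
L = 5 × 211.907773 = 1059.538864
V = π·2² × L = 12.566371 × 1059.538864 = 13314.558043

L=1059.539 V=13314.558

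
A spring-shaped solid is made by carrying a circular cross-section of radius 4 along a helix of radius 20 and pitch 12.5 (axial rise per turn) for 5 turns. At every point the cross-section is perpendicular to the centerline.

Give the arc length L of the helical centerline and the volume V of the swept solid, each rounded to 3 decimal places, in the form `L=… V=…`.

L=631.419 V=31738.599

2πR = 2π·20 = 125.663706
per-turn = √(125.663706² + 12.5²) = √(15791.3670 + 156.25) = √15947.6170 = 126.283875
L = 5 × 126.283875 = 631.419374
V = π·4² × L = 50.265482 × 631.419374 = 31738.599474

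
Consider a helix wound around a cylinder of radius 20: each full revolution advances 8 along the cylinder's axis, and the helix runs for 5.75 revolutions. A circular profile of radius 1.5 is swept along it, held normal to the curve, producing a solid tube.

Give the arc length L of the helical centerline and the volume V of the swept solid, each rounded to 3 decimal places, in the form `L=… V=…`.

L=724.029 V=5117.860

2πR = 2π·20 = 125.663706
per-turn = √(125.663706² + 8²) = √(15791.3670 + 64) = √15855.3670 = 125.918097
L = 5.75 × 125.918097 = 724.029055
V = π·1.5² × L = 7.068583 × 724.029055 = 5117.859812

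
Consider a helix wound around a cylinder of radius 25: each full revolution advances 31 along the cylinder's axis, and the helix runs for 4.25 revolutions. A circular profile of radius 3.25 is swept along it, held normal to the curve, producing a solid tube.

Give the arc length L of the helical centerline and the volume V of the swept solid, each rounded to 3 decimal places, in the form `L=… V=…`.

L=680.465 V=22579.914

2πR = 2π·25 = 157.079633
per-turn = √(157.079633² + 31²) = √(24674.0110 + 961) = √25635.0110 = 160.109372
L = 4.25 × 160.109372 = 680.464831
V = π·3.25² × L = 33.183072 × 680.464831 = 22579.913755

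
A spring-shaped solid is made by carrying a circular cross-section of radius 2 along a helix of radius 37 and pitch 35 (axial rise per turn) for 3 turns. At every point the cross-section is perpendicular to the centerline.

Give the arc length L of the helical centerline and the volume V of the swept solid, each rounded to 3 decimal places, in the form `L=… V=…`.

L=705.293 V=8862.977

2πR = 2π·37 = 232.477856
per-turn = √(232.477856² + 35²) = √(54045.9537 + 1225) = √55270.9537 = 235.097753
L = 3 × 235.097753 = 705.293260
V = π·2² × L = 12.566371 × 705.293260 = 8862.976503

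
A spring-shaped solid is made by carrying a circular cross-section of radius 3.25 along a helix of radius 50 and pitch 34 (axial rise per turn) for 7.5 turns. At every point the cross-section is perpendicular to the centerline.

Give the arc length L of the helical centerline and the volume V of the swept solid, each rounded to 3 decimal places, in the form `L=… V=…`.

2πR = 2π·50 = 314.159265
per-turn = √(314.159265² + 34²) = √(98696.0440 + 1156) = √99852.0440 = 315.993740
L = 7.5 × 315.993740 = 2369.953053
V = π·3.25² × L = 33.183072 × 2369.953053 = 78642.323766

L=2369.953 V=78642.324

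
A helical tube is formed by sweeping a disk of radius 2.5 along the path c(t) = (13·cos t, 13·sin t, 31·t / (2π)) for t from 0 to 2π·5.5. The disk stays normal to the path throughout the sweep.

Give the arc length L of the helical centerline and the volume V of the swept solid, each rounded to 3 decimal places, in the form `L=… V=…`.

L=480.514 V=9434.872

2πR = 2π·13 = 81.681409
per-turn = √(81.681409² + 31²) = √(6671.8526 + 961) = √7632.8526 = 87.366198
L = 5.5 × 87.366198 = 480.514090
V = π·2.5² × L = 19.634954 × 480.514090 = 9434.872088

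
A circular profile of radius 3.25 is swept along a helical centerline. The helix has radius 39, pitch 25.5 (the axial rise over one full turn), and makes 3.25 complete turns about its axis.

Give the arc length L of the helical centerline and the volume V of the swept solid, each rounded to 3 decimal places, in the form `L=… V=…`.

2πR = 2π·39 = 245.044227
per-turn = √(245.044227² + 25.5²) = √(60046.6732 + 650.25) = √60696.9232 = 246.367456
L = 3.25 × 246.367456 = 800.694231
V = π·3.25² × L = 33.183072 × 800.694231 = 26569.494630

L=800.694 V=26569.495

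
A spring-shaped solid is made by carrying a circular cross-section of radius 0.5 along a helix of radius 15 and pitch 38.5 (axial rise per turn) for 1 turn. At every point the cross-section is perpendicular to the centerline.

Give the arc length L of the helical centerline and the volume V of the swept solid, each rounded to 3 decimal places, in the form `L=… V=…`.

2πR = 2π·15 = 94.247780
per-turn = √(94.247780² + 38.5²) = √(8882.6440 + 1482.25) = √10364.8940 = 101.808123
L = 1 × 101.808123 = 101.808123
V = π·0.5² × L = 0.785398 × 101.808123 = 79.959913

L=101.808 V=79.960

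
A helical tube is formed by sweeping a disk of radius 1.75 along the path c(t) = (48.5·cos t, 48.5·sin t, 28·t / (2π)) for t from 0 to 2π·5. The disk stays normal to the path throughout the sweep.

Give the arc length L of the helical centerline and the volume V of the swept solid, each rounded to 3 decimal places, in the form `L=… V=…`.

2πR = 2π·48.5 = 304.734487
per-turn = √(304.734487² + 28²) = √(92863.1078 + 784) = √93647.1078 = 306.018149
L = 5 × 306.018149 = 1530.090747
V = π·1.75² × L = 9.621128 × 1530.090747 = 14721.198170

L=1530.091 V=14721.198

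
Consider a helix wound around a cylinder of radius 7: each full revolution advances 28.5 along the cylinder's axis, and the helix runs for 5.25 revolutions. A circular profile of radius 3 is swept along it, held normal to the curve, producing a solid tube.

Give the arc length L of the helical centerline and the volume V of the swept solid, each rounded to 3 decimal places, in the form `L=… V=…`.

2πR = 2π·7 = 43.982297
per-turn = √(43.982297² + 28.5²) = √(1934.4425 + 812.25) = √2746.6925 = 52.408897
L = 5.25 × 52.408897 = 275.146708
V = π·3² × L = 28.274334 × 275.146708 = 7779.589893

L=275.147 V=7779.590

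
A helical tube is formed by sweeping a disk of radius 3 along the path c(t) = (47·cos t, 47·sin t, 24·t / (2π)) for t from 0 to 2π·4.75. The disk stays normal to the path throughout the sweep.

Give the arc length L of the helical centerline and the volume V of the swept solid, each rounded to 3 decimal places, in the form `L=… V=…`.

2πR = 2π·47 = 295.309709
per-turn = √(295.309709² + 24²) = √(87207.8245 + 576) = √87783.8245 = 296.283352
L = 4.75 × 296.283352 = 1407.345921
V = π·3² × L = 28.274334 × 1407.345921 = 39791.768445

L=1407.346 V=39791.768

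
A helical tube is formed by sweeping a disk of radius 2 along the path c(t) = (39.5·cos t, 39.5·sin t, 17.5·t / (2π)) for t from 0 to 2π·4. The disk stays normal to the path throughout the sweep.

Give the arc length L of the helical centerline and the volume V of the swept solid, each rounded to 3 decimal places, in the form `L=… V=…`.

2πR = 2π·39.5 = 248.185820
per-turn = √(248.185820² + 17.5²) = √(61596.2011 + 306.25) = √61902.4511 = 248.802032
L = 4 × 248.802032 = 995.208128
V = π·2² × L = 12.566371 × 995.208128 = 12506.154169

L=995.208 V=12506.154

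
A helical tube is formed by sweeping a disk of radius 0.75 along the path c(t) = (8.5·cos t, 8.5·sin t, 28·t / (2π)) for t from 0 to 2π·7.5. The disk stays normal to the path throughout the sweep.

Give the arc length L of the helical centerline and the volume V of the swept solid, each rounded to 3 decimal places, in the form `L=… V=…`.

L=452.264 V=799.217

2πR = 2π·8.5 = 53.407075
per-turn = √(53.407075² + 28²) = √(2852.3157 + 784) = √3636.3157 = 60.301871
L = 7.5 × 60.301871 = 452.264034
V = π·0.75² × L = 1.767146 × 452.264034 = 799.216519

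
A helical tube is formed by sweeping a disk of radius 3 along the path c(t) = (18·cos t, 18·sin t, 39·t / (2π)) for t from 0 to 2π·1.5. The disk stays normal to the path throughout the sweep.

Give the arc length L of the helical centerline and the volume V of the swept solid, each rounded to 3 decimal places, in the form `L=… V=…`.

L=179.449 V=5073.807

2πR = 2π·18 = 113.097336
per-turn = √(113.097336² + 39²) = √(12791.0073 + 1521) = √14312.0073 = 119.632802
L = 1.5 × 119.632802 = 179.449203
V = π·3² × L = 28.274334 × 179.449203 = 5073.806679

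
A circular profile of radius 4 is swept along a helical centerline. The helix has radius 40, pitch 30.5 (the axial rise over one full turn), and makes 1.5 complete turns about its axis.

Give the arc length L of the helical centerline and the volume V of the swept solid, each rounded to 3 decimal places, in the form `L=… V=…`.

2πR = 2π·40 = 251.327412
per-turn = √(251.327412² + 30.5²) = √(63165.4682 + 930.25) = √64095.7182 = 253.171322
L = 1.5 × 253.171322 = 379.756983
V = π·4² × L = 50.265482 × 379.756983 = 19088.667950

L=379.757 V=19088.668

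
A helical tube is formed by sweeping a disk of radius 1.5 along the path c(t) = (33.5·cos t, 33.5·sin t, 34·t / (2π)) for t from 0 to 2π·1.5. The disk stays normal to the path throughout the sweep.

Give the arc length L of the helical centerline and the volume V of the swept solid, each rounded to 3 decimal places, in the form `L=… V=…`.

L=319.823 V=2260.692

2πR = 2π·33.5 = 210.486708
per-turn = √(210.486708² + 34²) = √(44304.6542 + 1156) = √45460.6542 = 213.215042
L = 1.5 × 213.215042 = 319.822563
V = π·1.5² × L = 7.068583 × 319.822563 = 2260.692483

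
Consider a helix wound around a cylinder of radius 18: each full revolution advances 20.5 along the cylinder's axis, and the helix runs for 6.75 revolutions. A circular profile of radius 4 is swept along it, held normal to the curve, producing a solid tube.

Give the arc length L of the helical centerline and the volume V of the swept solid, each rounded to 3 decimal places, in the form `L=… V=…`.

L=775.847 V=38998.303

2πR = 2π·18 = 113.097336
per-turn = √(113.097336² + 20.5²) = √(12791.0073 + 420.25) = √13211.2573 = 114.940234
L = 6.75 × 114.940234 = 775.846577
V = π·4² × L = 50.265482 × 775.846577 = 38998.302501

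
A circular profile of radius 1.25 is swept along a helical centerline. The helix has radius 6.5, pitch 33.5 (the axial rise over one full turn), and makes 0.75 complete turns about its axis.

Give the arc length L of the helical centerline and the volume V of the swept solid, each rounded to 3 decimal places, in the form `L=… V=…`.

L=39.617 V=194.469

2πR = 2π·6.5 = 40.840704
per-turn = √(40.840704² + 33.5²) = √(1667.9631 + 1122.25) = √2790.2131 = 52.822468
L = 0.75 × 52.822468 = 39.616851
V = π·1.25² × L = 4.908739 × 39.616851 = 194.468763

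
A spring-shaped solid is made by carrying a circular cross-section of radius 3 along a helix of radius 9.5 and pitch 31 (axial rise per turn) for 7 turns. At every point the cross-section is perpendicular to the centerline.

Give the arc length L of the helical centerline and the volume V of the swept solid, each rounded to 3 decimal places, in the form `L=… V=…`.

L=470.821 V=13312.151

2πR = 2π·9.5 = 59.690260
per-turn = √(59.690260² + 31²) = √(3562.9272 + 961) = √4523.9272 = 67.260146
L = 7 × 67.260146 = 470.821019
V = π·3² × L = 28.274334 × 470.821019 = 13312.150700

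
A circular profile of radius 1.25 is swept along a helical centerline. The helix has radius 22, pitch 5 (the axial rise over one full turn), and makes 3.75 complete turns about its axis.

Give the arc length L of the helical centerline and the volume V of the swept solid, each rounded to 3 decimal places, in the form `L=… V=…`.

2πR = 2π·22 = 138.230077
per-turn = √(138.230077² + 5²) = √(19107.5541 + 25) = √19132.5541 = 138.320476
L = 3.75 × 138.320476 = 518.701786
V = π·1.25² × L = 4.908739 × 518.701786 = 2546.171436

L=518.702 V=2546.171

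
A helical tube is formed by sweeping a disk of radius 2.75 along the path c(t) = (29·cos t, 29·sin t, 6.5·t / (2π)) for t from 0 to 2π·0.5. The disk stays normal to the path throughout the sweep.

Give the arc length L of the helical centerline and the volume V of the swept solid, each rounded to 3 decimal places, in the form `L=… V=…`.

L=91.164 V=2165.904

2πR = 2π·29 = 182.212374
per-turn = √(182.212374² + 6.5²) = √(33201.3492 + 42.25) = √33243.5992 = 182.328273
L = 0.5 × 182.328273 = 91.164137
V = π·2.75² × L = 23.758294 × 91.164137 = 2165.904400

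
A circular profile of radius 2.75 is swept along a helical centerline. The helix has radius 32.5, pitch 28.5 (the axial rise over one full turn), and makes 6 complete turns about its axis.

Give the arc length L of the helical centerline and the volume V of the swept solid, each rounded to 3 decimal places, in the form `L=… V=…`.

L=1237.097 V=29391.304

2πR = 2π·32.5 = 204.203522
per-turn = √(204.203522² + 28.5²) = √(41699.0786 + 812.25) = √42511.3286 = 206.182755
L = 6 × 206.182755 = 1237.096532
V = π·2.75² × L = 23.758294 × 1237.096532 = 29391.303661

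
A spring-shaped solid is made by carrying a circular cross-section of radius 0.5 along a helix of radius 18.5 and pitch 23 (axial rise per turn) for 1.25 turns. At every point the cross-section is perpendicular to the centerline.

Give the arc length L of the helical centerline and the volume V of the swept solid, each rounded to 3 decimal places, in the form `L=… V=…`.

L=148.116 V=116.330

2πR = 2π·18.5 = 116.238928
per-turn = √(116.238928² + 23²) = √(13511.4884 + 529) = √14040.4884 = 118.492567
L = 1.25 × 118.492567 = 148.115709
V = π·0.5² × L = 0.785398 × 148.115709 = 116.329806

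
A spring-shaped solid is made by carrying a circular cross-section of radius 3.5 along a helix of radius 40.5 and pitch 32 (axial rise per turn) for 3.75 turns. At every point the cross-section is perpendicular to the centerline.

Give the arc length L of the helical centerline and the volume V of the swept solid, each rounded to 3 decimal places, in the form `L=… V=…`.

L=961.774 V=37013.413

2πR = 2π·40.5 = 254.469005
per-turn = √(254.469005² + 32²) = √(64754.4745 + 1024) = √65778.4745 = 256.473146
L = 3.75 × 256.473146 = 961.774296
V = π·3.5² × L = 38.484510 × 961.774296 = 37013.412536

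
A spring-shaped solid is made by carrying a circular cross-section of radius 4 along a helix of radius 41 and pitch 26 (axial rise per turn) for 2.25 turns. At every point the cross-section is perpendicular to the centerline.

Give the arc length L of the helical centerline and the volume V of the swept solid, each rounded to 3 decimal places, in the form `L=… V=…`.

2πR = 2π·41 = 257.610598
per-turn = √(257.610598² + 26²) = √(66363.2200 + 676) = √67039.2200 = 258.919331
L = 2.25 × 258.919331 = 582.568495
V = π·4² × L = 50.265482 × 582.568495 = 29283.086459

L=582.568 V=29283.086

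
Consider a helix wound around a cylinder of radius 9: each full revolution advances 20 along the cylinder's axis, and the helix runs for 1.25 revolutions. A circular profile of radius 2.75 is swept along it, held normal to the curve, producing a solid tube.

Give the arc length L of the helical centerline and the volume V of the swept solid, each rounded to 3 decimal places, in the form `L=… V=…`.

2πR = 2π·9 = 56.548668
per-turn = √(56.548668² + 20²) = √(3197.7518 + 400) = √3597.7518 = 59.981262
L = 1.25 × 59.981262 = 74.976578
V = π·2.75² × L = 23.758294 × 74.976578 = 1781.315613

L=74.977 V=1781.316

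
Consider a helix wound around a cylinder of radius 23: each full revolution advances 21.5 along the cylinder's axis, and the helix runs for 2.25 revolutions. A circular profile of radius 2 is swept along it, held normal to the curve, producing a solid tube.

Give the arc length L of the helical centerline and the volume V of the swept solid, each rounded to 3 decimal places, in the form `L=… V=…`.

2πR = 2π·23 = 144.513262
per-turn = √(144.513262² + 21.5²) = √(20884.0829 + 462.25) = √21346.3329 = 146.103843
L = 2.25 × 146.103843 = 328.733647
V = π·2² × L = 12.566371 × 328.733647 = 4130.988836

L=328.734 V=4130.989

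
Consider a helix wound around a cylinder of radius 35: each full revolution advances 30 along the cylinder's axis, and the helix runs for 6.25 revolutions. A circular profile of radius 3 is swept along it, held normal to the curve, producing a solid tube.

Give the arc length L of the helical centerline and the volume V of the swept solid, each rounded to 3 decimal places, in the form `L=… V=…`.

2πR = 2π·35 = 219.911486
per-turn = √(219.911486² + 30²) = √(48361.0616 + 900) = √49261.0616 = 221.948331
L = 6.25 × 221.948331 = 1387.177068
V = π·3² × L = 28.274334 × 1387.177068 = 39221.507569

L=1387.177 V=39221.508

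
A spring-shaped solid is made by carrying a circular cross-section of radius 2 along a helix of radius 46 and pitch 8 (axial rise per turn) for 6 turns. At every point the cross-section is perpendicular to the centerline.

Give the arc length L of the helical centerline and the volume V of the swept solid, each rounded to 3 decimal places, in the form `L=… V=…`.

L=1734.823 V=21800.433

2πR = 2π·46 = 289.026524
per-turn = √(289.026524² + 8²) = √(83536.3317 + 64) = √83600.3317 = 289.137219
L = 6 × 289.137219 = 1734.823316
V = π·2² × L = 12.566371 × 1734.823316 = 21800.432745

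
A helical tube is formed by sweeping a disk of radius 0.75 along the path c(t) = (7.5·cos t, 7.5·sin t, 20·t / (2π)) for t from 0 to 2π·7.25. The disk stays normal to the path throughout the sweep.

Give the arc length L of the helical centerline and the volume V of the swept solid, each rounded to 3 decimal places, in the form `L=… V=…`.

2πR = 2π·7.5 = 47.123890
per-turn = √(47.123890² + 20²) = √(2220.6610 + 400) = √2620.6610 = 51.192392
L = 7.25 × 51.192392 = 371.144841
V = π·0.75² × L = 1.767146 × 371.144841 = 655.867073

L=371.145 V=655.867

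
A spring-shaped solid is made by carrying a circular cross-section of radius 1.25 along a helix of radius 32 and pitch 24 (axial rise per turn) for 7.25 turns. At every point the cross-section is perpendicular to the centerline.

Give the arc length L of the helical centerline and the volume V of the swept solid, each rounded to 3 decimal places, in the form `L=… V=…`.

L=1468.047 V=7206.259

2πR = 2π·32 = 201.061930
per-turn = √(201.061930² + 24²) = √(40425.8996 + 576) = √41001.8996 = 202.489258
L = 7.25 × 202.489258 = 1468.047121
V = π·1.25² × L = 4.908739 × 1468.047121 = 7206.259453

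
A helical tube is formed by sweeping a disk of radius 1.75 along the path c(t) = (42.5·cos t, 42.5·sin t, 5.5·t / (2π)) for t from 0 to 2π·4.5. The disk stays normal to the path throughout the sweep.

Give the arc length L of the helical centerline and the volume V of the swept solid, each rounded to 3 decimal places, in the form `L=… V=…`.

L=1201.914 V=11563.768

2πR = 2π·42.5 = 267.035376
per-turn = √(267.035376² + 5.5²) = √(71307.8918 + 30.25) = √71338.1418 = 267.092010
L = 4.5 × 267.092010 = 1201.914045
V = π·1.75² × L = 9.621128 × 1201.914045 = 11563.768272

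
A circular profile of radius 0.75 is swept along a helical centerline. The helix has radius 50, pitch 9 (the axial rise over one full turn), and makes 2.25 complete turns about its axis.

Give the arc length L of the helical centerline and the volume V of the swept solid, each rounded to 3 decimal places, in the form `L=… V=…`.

L=707.148 V=1249.634

2πR = 2π·50 = 314.159265
per-turn = √(314.159265² + 9²) = √(98696.0440 + 81) = √98777.0440 = 314.288154
L = 2.25 × 314.288154 = 707.148347
V = π·0.75² × L = 1.767146 × 707.148347 = 1249.634280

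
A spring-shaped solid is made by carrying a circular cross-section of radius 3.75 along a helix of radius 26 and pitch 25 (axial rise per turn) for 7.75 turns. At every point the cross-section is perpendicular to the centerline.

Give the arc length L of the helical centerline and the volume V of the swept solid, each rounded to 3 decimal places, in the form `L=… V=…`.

L=1280.801 V=56584.062

2πR = 2π·26 = 163.362818
per-turn = √(163.362818² + 25²) = √(26687.4103 + 625) = √27312.4103 = 165.264667
L = 7.75 × 165.264667 = 1280.801173
V = π·3.75² × L = 44.178647 × 1280.801173 = 56584.062485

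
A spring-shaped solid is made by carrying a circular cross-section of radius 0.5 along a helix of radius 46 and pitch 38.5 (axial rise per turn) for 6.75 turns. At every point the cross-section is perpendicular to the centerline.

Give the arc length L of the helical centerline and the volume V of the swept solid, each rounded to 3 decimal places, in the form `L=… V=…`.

L=1968.161 V=1545.790

2πR = 2π·46 = 289.026524
per-turn = √(289.026524² + 38.5²) = √(83536.3317 + 1482.25) = √85018.5817 = 291.579460
L = 6.75 × 291.579460 = 1968.161357
V = π·0.5² × L = 0.785398 × 1968.161357 = 1545.790315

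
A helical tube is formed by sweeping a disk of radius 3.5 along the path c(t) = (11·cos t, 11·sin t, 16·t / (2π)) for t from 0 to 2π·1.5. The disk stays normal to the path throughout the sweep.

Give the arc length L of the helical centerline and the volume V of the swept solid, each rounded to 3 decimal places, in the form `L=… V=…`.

L=106.414 V=4095.301

2πR = 2π·11 = 69.115038
per-turn = √(69.115038² + 16²) = √(4776.8885 + 256) = √5032.8885 = 70.942854
L = 1.5 × 70.942854 = 106.414281
V = π·3.5² × L = 38.484510 × 106.414281 = 4095.301461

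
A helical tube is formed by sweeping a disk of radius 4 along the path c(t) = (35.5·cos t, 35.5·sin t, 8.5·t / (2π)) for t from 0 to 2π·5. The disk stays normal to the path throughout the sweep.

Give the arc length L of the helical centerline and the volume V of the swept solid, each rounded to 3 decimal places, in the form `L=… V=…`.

2πR = 2π·35.5 = 223.053078
per-turn = √(223.053078² + 8.5²) = √(49752.6758 + 72.25) = √49824.9258 = 223.214977
L = 5 × 223.214977 = 1116.074883
V = π·4² × L = 50.265482 × 1116.074883 = 56100.042457

L=1116.075 V=56100.042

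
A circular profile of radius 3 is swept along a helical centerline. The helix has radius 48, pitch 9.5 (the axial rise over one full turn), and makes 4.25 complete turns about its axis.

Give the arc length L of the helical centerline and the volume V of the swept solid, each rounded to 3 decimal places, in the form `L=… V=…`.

L=1282.406 V=36259.162

2πR = 2π·48 = 301.592895
per-turn = √(301.592895² + 9.5²) = √(90958.2742 + 90.25) = √91048.5242 = 301.742480
L = 4.25 × 301.742480 = 1282.405539
V = π·3² × L = 28.274334 × 1282.405539 = 36259.162395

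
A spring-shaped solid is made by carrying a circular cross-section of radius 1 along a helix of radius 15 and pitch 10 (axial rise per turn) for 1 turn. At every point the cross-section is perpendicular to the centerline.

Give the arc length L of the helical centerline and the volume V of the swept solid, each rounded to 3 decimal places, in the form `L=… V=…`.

L=94.777 V=297.750

2πR = 2π·15 = 94.247780
per-turn = √(94.247780² + 10²) = √(8882.6440 + 100) = √8982.6440 = 94.776811
L = 1 × 94.776811 = 94.776811
V = π·1² × L = 3.141593 × 94.776811 = 297.750134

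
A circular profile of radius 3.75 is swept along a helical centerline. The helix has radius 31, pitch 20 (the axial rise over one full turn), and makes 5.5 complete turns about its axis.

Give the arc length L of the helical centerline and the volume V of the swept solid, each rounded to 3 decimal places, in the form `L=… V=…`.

2πR = 2π·31 = 194.778745
per-turn = √(194.778745² + 20²) = √(37938.7593 + 400) = √38338.7593 = 195.802858
L = 5.5 × 195.802858 = 1076.915721
V = π·3.75² × L = 44.178647 × 1076.915721 = 47576.679138

L=1076.916 V=47576.679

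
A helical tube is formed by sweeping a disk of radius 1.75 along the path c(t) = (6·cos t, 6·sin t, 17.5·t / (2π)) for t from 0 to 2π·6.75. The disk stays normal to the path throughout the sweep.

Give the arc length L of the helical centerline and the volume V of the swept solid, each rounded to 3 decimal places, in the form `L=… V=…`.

L=280.549 V=2699.202

2πR = 2π·6 = 37.699112
per-turn = √(37.699112² + 17.5²) = √(1421.2230 + 306.25) = √1727.4730 = 41.562880
L = 6.75 × 41.562880 = 280.549443
V = π·1.75² × L = 9.621128 × 280.549443 = 2699.201964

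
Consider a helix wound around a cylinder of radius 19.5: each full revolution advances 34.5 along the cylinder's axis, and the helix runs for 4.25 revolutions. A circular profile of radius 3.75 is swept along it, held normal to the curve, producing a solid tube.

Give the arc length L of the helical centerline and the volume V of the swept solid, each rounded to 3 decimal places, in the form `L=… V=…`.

L=540.969 V=23899.266

2πR = 2π·19.5 = 122.522113
per-turn = √(122.522113² + 34.5²) = √(15011.6683 + 1190.25) = √16201.9183 = 127.286756
L = 4.25 × 127.286756 = 540.968714
V = π·3.75² × L = 44.178647 × 540.968714 = 23899.265673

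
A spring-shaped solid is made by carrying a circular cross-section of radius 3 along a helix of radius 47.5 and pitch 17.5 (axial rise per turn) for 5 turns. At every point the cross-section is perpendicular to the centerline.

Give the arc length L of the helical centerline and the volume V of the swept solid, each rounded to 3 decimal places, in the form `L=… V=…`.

2πR = 2π·47.5 = 298.451302
per-turn = √(298.451302² + 17.5²) = √(89073.1797 + 306.25) = √89379.4297 = 298.963927
L = 5 × 298.963927 = 1494.819636
V = π·3² × L = 28.274334 × 1494.819636 = 42265.029471

L=1494.820 V=42265.029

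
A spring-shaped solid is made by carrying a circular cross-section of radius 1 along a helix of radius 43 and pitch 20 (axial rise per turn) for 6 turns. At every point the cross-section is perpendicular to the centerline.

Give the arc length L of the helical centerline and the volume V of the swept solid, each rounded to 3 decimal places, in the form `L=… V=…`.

2πR = 2π·43 = 270.176968
per-turn = √(270.176968² + 20²) = √(72995.5942 + 400) = √73395.5942 = 270.916212
L = 6 × 270.916212 = 1625.497275
V = π·1² × L = 3.141593 × 1625.497275 = 5106.650296

L=1625.497 V=5106.650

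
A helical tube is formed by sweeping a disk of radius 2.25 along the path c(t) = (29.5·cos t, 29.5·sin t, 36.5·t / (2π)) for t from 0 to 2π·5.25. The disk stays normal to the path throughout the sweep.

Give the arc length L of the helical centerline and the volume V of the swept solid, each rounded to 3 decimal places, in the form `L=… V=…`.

L=991.796 V=15773.839

2πR = 2π·29.5 = 185.353967
per-turn = √(185.353967² + 36.5²) = √(34356.0929 + 1332.25) = √35688.3429 = 188.913586
L = 5.25 × 188.913586 = 991.796326
V = π·2.25² × L = 15.904313 × 991.796326 = 15773.839007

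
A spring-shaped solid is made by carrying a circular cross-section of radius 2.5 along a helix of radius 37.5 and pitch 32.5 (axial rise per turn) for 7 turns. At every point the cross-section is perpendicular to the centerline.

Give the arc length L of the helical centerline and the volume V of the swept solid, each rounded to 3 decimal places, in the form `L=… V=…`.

2πR = 2π·37.5 = 235.619449
per-turn = √(235.619449² + 32.5²) = √(55516.5248 + 1056.25) = √56572.7748 = 237.850320
L = 7 × 237.850320 = 1664.952240
V = π·2.5² × L = 19.634954 × 1664.952240 = 32691.260795

L=1664.952 V=32691.261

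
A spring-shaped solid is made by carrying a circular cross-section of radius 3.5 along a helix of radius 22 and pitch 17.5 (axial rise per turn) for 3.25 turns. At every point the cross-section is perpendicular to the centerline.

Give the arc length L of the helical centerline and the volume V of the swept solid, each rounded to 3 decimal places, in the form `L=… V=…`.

2πR = 2π·22 = 138.230077
per-turn = √(138.230077² + 17.5²) = √(19107.5541 + 306.25) = √19413.8041 = 139.333428
L = 3.25 × 139.333428 = 452.833641
V = π·3.5² × L = 38.484510 × 452.833641 = 17427.080771

L=452.834 V=17427.081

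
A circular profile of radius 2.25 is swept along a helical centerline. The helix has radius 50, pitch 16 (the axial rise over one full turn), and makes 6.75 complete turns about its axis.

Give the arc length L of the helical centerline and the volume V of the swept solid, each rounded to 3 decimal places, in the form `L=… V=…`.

2πR = 2π·50 = 314.159265
per-turn = √(314.159265² + 16²) = √(98696.0440 + 256) = √98952.0440 = 314.566438
L = 6.75 × 314.566438 = 2123.323458
V = π·2.25² × L = 15.904313 × 2123.323458 = 33770.000463

L=2123.323 V=33770.000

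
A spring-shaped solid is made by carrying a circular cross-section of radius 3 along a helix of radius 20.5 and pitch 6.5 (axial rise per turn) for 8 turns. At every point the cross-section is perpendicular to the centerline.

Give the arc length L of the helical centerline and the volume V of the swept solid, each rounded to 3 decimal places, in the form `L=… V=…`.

L=1031.754 V=29172.146

2πR = 2π·20.5 = 128.805299
per-turn = √(128.805299² + 6.5²) = √(16590.8050 + 42.25) = √16633.0550 = 128.969202
L = 8 × 128.969202 = 1031.753614
V = π·3² × L = 28.274334 × 1031.753614 = 29172.146165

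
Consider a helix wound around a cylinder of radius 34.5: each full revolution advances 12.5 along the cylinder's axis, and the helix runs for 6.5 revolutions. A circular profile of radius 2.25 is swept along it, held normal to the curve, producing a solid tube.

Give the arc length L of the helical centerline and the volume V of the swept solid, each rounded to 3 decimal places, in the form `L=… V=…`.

2πR = 2π·34.5 = 216.769893
per-turn = √(216.769893² + 12.5²) = √(46989.1866 + 156.25) = √47145.4366 = 217.129999
L = 6.5 × 217.129999 = 1411.344995
V = π·2.25² × L = 15.904313 × 1411.344995 = 22446.472279

L=1411.345 V=22446.472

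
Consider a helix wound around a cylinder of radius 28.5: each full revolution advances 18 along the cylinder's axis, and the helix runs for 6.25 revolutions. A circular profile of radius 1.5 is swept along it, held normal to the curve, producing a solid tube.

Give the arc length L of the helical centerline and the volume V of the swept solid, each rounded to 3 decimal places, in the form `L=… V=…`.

L=1124.832 V=7950.971

2πR = 2π·28.5 = 179.070781
per-turn = √(179.070781² + 18²) = √(32066.3447 + 324) = √32390.3447 = 179.973178
L = 6.25 × 179.973178 = 1124.832361
V = π·1.5² × L = 7.068583 × 1124.832361 = 7950.971432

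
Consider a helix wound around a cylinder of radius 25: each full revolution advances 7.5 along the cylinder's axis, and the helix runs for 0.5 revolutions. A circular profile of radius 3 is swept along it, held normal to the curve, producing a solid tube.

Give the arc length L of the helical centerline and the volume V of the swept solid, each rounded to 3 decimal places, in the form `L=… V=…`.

L=78.629 V=2223.191

2πR = 2π·25 = 157.079633
per-turn = √(157.079633² + 7.5²) = √(24674.0110 + 56.25) = √24730.2610 = 157.258580
L = 0.5 × 157.258580 = 78.629290
V = π·3² × L = 28.274334 × 78.629290 = 2223.190799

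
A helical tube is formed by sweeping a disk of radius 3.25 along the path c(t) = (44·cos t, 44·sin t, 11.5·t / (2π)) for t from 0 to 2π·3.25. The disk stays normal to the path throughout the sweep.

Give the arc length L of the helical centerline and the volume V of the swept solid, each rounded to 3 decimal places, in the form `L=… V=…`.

2πR = 2π·44 = 276.460154
per-turn = √(276.460154² + 11.5²) = √(76430.2165 + 132.25) = √76562.4665 = 276.699235
L = 3.25 × 276.699235 = 899.272513
V = π·3.25² × L = 33.183072 × 899.272513 = 29840.624902

L=899.273 V=29840.625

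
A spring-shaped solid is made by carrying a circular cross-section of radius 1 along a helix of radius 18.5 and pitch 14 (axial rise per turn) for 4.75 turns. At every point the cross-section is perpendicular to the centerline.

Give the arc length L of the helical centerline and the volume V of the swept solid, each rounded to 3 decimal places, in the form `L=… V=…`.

L=556.125 V=1747.119

2πR = 2π·18.5 = 116.238928
per-turn = √(116.238928² + 14²) = √(13511.4884 + 196) = √13707.4884 = 117.078984
L = 4.75 × 117.078984 = 556.125173
V = π·1² × L = 3.141593 × 556.125173 = 1747.118757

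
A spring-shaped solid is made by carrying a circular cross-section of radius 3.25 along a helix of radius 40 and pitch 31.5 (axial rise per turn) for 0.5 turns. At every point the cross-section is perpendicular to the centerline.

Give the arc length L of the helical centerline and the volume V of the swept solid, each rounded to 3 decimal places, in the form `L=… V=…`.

2πR = 2π·40 = 251.327412
per-turn = √(251.327412² + 31.5²) = √(63165.4682 + 992.25) = √64157.7182 = 253.293739
L = 0.5 × 253.293739 = 126.646869
V = π·3.25² × L = 33.183072 × 126.646869 = 4202.532239

L=126.647 V=4202.532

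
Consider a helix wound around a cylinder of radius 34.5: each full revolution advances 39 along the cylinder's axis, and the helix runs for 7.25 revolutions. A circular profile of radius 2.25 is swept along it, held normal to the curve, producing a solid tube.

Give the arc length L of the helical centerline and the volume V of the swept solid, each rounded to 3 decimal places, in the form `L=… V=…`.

L=1596.815 V=25396.238

2πR = 2π·34.5 = 216.769893
per-turn = √(216.769893² + 39²) = √(46989.1866 + 1521) = √48510.1866 = 220.250282
L = 7.25 × 220.250282 = 1596.814542
V = π·2.25² × L = 15.904313 × 1596.814542 = 25396.237970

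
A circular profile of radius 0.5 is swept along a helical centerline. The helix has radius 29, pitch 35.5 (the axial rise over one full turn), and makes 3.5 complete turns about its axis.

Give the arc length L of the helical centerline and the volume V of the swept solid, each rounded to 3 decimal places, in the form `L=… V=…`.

2πR = 2π·29 = 182.212374
per-turn = √(182.212374² + 35.5²) = √(33201.3492 + 1260.25) = √34461.5992 = 185.638356
L = 3.5 × 185.638356 = 649.734246
V = π·0.5² × L = 0.785398 × 649.734246 = 510.300083

L=649.734 V=510.300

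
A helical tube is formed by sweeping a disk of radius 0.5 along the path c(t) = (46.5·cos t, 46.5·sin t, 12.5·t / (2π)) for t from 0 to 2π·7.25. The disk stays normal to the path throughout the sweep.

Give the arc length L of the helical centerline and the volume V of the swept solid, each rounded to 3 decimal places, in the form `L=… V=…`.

L=2120.157 V=1665.167

2πR = 2π·46.5 = 292.168117
per-turn = √(292.168117² + 12.5²) = √(85362.2085 + 156.25) = √85518.4585 = 292.435392
L = 7.25 × 292.435392 = 2120.156592
V = π·0.5² × L = 0.785398 × 2120.156592 = 1665.167093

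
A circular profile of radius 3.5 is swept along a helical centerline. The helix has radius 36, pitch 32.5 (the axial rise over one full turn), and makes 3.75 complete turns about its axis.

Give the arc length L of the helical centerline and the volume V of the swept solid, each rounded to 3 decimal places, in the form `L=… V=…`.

2πR = 2π·36 = 226.194671
per-turn = √(226.194671² + 32.5²) = √(51164.0292 + 1056.25) = √52220.2792 = 228.517569
L = 3.75 × 228.517569 = 856.940883
V = π·3.5² × L = 38.484510 × 856.940883 = 32978.949976

L=856.941 V=32978.950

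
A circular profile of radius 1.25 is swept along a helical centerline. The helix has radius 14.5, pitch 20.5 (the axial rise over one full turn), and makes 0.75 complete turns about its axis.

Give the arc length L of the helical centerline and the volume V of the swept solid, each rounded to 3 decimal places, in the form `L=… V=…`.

2πR = 2π·14.5 = 91.106187
per-turn = √(91.106187² + 20.5²) = √(8300.3373 + 420.25) = √8720.5873 = 93.384085
L = 0.75 × 93.384085 = 70.038064
V = π·1.25² × L = 4.908739 × 70.038064 = 343.798541

L=70.038 V=343.799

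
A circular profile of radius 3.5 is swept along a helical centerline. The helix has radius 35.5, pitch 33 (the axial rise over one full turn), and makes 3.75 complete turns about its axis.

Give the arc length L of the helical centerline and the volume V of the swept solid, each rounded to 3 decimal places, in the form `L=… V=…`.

2πR = 2π·35.5 = 223.053078
per-turn = √(223.053078² + 33²) = √(49752.6758 + 1089) = √50841.6758 = 225.480988
L = 3.75 × 225.480988 = 845.553704
V = π·3.5² × L = 38.484510 × 845.553704 = 32540.719969

L=845.554 V=32540.720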